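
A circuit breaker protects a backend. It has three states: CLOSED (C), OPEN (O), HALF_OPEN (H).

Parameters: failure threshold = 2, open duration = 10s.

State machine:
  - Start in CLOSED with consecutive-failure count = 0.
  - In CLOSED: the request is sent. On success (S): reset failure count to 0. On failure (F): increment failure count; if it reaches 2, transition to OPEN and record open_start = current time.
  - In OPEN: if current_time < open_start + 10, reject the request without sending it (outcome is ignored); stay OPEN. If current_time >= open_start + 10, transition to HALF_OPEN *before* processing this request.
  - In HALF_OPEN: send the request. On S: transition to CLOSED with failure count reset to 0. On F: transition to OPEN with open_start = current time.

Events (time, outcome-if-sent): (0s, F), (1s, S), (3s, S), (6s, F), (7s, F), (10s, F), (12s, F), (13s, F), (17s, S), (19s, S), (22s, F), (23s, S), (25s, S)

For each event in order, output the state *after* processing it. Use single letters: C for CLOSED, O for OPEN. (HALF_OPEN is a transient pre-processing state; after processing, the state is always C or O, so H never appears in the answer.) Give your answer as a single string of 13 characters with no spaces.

State after each event:
  event#1 t=0s outcome=F: state=CLOSED
  event#2 t=1s outcome=S: state=CLOSED
  event#3 t=3s outcome=S: state=CLOSED
  event#4 t=6s outcome=F: state=CLOSED
  event#5 t=7s outcome=F: state=OPEN
  event#6 t=10s outcome=F: state=OPEN
  event#7 t=12s outcome=F: state=OPEN
  event#8 t=13s outcome=F: state=OPEN
  event#9 t=17s outcome=S: state=CLOSED
  event#10 t=19s outcome=S: state=CLOSED
  event#11 t=22s outcome=F: state=CLOSED
  event#12 t=23s outcome=S: state=CLOSED
  event#13 t=25s outcome=S: state=CLOSED

Answer: CCCCOOOOCCCCC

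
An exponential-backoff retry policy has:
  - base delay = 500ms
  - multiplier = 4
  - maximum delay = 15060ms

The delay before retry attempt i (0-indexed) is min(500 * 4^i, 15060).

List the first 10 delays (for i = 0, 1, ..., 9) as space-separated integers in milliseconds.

Computing each delay:
  i=0: min(500*4^0, 15060) = 500
  i=1: min(500*4^1, 15060) = 2000
  i=2: min(500*4^2, 15060) = 8000
  i=3: min(500*4^3, 15060) = 15060
  i=4: min(500*4^4, 15060) = 15060
  i=5: min(500*4^5, 15060) = 15060
  i=6: min(500*4^6, 15060) = 15060
  i=7: min(500*4^7, 15060) = 15060
  i=8: min(500*4^8, 15060) = 15060
  i=9: min(500*4^9, 15060) = 15060

Answer: 500 2000 8000 15060 15060 15060 15060 15060 15060 15060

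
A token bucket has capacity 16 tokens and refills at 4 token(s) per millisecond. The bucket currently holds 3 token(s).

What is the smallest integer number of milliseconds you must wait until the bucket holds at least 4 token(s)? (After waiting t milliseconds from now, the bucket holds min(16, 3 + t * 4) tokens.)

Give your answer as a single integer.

Need 3 + t * 4 >= 4, so t >= 1/4.
Smallest integer t = ceil(1/4) = 1.

Answer: 1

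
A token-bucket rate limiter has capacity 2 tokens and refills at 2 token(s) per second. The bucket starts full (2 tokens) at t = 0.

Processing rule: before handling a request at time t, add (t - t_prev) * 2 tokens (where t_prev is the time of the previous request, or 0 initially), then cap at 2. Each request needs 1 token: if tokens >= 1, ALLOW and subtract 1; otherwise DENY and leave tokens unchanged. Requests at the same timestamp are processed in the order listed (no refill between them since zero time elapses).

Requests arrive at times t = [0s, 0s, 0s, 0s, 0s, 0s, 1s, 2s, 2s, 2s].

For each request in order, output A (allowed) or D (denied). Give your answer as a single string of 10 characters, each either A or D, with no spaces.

Simulating step by step:
  req#1 t=0s: ALLOW
  req#2 t=0s: ALLOW
  req#3 t=0s: DENY
  req#4 t=0s: DENY
  req#5 t=0s: DENY
  req#6 t=0s: DENY
  req#7 t=1s: ALLOW
  req#8 t=2s: ALLOW
  req#9 t=2s: ALLOW
  req#10 t=2s: DENY

Answer: AADDDDAAAD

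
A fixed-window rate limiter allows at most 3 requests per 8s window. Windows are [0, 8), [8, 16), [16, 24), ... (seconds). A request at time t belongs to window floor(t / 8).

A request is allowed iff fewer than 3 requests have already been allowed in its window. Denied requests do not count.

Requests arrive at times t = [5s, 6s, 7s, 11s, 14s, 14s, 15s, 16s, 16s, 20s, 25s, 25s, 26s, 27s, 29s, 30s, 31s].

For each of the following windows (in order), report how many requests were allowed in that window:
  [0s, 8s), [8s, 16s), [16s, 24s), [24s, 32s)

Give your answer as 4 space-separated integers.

Processing requests:
  req#1 t=5s (window 0): ALLOW
  req#2 t=6s (window 0): ALLOW
  req#3 t=7s (window 0): ALLOW
  req#4 t=11s (window 1): ALLOW
  req#5 t=14s (window 1): ALLOW
  req#6 t=14s (window 1): ALLOW
  req#7 t=15s (window 1): DENY
  req#8 t=16s (window 2): ALLOW
  req#9 t=16s (window 2): ALLOW
  req#10 t=20s (window 2): ALLOW
  req#11 t=25s (window 3): ALLOW
  req#12 t=25s (window 3): ALLOW
  req#13 t=26s (window 3): ALLOW
  req#14 t=27s (window 3): DENY
  req#15 t=29s (window 3): DENY
  req#16 t=30s (window 3): DENY
  req#17 t=31s (window 3): DENY

Allowed counts by window: 3 3 3 3

Answer: 3 3 3 3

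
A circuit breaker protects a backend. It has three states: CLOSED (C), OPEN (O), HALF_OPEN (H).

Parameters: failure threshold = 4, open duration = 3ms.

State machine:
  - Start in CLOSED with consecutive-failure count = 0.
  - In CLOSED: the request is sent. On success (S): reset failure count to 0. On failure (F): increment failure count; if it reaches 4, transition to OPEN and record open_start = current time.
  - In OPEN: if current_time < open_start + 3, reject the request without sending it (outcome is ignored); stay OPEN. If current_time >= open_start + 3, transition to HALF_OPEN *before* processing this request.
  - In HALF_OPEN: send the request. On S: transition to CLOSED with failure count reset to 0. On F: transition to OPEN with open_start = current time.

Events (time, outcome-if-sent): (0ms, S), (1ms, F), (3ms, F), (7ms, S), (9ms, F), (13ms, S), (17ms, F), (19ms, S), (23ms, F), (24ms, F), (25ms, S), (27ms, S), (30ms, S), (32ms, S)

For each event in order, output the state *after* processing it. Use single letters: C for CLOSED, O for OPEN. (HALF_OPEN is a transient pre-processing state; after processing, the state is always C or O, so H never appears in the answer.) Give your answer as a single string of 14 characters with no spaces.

Answer: CCCCCCCCCCCCCC

Derivation:
State after each event:
  event#1 t=0ms outcome=S: state=CLOSED
  event#2 t=1ms outcome=F: state=CLOSED
  event#3 t=3ms outcome=F: state=CLOSED
  event#4 t=7ms outcome=S: state=CLOSED
  event#5 t=9ms outcome=F: state=CLOSED
  event#6 t=13ms outcome=S: state=CLOSED
  event#7 t=17ms outcome=F: state=CLOSED
  event#8 t=19ms outcome=S: state=CLOSED
  event#9 t=23ms outcome=F: state=CLOSED
  event#10 t=24ms outcome=F: state=CLOSED
  event#11 t=25ms outcome=S: state=CLOSED
  event#12 t=27ms outcome=S: state=CLOSED
  event#13 t=30ms outcome=S: state=CLOSED
  event#14 t=32ms outcome=S: state=CLOSED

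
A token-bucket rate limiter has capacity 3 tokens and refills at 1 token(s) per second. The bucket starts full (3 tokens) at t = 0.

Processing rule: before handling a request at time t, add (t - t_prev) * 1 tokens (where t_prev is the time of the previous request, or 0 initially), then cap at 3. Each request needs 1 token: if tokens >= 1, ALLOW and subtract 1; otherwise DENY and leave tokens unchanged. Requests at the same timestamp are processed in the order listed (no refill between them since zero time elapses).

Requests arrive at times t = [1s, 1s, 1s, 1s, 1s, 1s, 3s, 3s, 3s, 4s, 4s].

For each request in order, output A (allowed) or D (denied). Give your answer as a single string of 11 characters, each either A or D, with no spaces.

Answer: AAADDDAADAD

Derivation:
Simulating step by step:
  req#1 t=1s: ALLOW
  req#2 t=1s: ALLOW
  req#3 t=1s: ALLOW
  req#4 t=1s: DENY
  req#5 t=1s: DENY
  req#6 t=1s: DENY
  req#7 t=3s: ALLOW
  req#8 t=3s: ALLOW
  req#9 t=3s: DENY
  req#10 t=4s: ALLOW
  req#11 t=4s: DENY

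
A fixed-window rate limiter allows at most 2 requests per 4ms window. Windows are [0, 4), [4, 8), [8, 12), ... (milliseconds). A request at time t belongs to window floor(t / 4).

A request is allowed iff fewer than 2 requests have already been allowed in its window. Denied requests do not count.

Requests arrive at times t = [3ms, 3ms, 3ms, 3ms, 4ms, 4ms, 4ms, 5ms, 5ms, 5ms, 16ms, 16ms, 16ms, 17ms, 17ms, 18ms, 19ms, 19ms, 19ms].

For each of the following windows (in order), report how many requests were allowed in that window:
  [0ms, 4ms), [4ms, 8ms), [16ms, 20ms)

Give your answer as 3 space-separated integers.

Answer: 2 2 2

Derivation:
Processing requests:
  req#1 t=3ms (window 0): ALLOW
  req#2 t=3ms (window 0): ALLOW
  req#3 t=3ms (window 0): DENY
  req#4 t=3ms (window 0): DENY
  req#5 t=4ms (window 1): ALLOW
  req#6 t=4ms (window 1): ALLOW
  req#7 t=4ms (window 1): DENY
  req#8 t=5ms (window 1): DENY
  req#9 t=5ms (window 1): DENY
  req#10 t=5ms (window 1): DENY
  req#11 t=16ms (window 4): ALLOW
  req#12 t=16ms (window 4): ALLOW
  req#13 t=16ms (window 4): DENY
  req#14 t=17ms (window 4): DENY
  req#15 t=17ms (window 4): DENY
  req#16 t=18ms (window 4): DENY
  req#17 t=19ms (window 4): DENY
  req#18 t=19ms (window 4): DENY
  req#19 t=19ms (window 4): DENY

Allowed counts by window: 2 2 2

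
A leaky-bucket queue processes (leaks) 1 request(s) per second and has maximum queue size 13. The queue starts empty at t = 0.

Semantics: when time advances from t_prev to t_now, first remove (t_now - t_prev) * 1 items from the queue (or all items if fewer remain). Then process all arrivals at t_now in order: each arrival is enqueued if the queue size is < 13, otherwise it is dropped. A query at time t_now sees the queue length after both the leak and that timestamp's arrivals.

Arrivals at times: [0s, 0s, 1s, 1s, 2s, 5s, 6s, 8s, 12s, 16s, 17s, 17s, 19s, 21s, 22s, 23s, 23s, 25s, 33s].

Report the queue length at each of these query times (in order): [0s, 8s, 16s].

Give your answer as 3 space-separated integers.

Answer: 2 1 1

Derivation:
Queue lengths at query times:
  query t=0s: backlog = 2
  query t=8s: backlog = 1
  query t=16s: backlog = 1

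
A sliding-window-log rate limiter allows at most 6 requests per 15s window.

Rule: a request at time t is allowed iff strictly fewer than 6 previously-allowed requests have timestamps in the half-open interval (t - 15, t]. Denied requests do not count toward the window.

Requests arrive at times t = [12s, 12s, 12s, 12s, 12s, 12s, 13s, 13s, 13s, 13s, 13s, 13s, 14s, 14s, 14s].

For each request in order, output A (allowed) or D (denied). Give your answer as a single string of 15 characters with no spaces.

Answer: AAAAAADDDDDDDDD

Derivation:
Tracking allowed requests in the window:
  req#1 t=12s: ALLOW
  req#2 t=12s: ALLOW
  req#3 t=12s: ALLOW
  req#4 t=12s: ALLOW
  req#5 t=12s: ALLOW
  req#6 t=12s: ALLOW
  req#7 t=13s: DENY
  req#8 t=13s: DENY
  req#9 t=13s: DENY
  req#10 t=13s: DENY
  req#11 t=13s: DENY
  req#12 t=13s: DENY
  req#13 t=14s: DENY
  req#14 t=14s: DENY
  req#15 t=14s: DENY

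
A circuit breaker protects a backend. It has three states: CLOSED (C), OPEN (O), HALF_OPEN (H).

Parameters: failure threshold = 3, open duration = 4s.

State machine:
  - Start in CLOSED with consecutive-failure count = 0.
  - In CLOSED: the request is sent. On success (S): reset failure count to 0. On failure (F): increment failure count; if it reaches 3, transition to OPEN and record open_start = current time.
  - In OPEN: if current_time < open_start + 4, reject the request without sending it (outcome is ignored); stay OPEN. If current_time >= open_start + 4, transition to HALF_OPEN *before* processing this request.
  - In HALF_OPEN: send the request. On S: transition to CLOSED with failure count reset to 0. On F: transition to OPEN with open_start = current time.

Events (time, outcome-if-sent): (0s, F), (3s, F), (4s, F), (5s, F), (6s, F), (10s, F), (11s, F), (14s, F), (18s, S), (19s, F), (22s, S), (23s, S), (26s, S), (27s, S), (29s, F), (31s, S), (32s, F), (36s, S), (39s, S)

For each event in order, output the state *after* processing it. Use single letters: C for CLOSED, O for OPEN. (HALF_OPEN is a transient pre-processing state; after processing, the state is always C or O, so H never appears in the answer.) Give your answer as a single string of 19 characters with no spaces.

Answer: CCOOOOOOCCCCCCCCCCC

Derivation:
State after each event:
  event#1 t=0s outcome=F: state=CLOSED
  event#2 t=3s outcome=F: state=CLOSED
  event#3 t=4s outcome=F: state=OPEN
  event#4 t=5s outcome=F: state=OPEN
  event#5 t=6s outcome=F: state=OPEN
  event#6 t=10s outcome=F: state=OPEN
  event#7 t=11s outcome=F: state=OPEN
  event#8 t=14s outcome=F: state=OPEN
  event#9 t=18s outcome=S: state=CLOSED
  event#10 t=19s outcome=F: state=CLOSED
  event#11 t=22s outcome=S: state=CLOSED
  event#12 t=23s outcome=S: state=CLOSED
  event#13 t=26s outcome=S: state=CLOSED
  event#14 t=27s outcome=S: state=CLOSED
  event#15 t=29s outcome=F: state=CLOSED
  event#16 t=31s outcome=S: state=CLOSED
  event#17 t=32s outcome=F: state=CLOSED
  event#18 t=36s outcome=S: state=CLOSED
  event#19 t=39s outcome=S: state=CLOSED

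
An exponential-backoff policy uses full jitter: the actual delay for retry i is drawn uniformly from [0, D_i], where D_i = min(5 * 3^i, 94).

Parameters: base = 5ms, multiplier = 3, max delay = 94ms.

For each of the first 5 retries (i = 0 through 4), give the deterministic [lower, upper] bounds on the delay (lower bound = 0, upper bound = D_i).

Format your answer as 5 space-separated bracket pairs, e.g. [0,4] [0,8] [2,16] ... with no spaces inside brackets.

Computing bounds per retry:
  i=0: D_i=min(5*3^0,94)=5, bounds=[0,5]
  i=1: D_i=min(5*3^1,94)=15, bounds=[0,15]
  i=2: D_i=min(5*3^2,94)=45, bounds=[0,45]
  i=3: D_i=min(5*3^3,94)=94, bounds=[0,94]
  i=4: D_i=min(5*3^4,94)=94, bounds=[0,94]

Answer: [0,5] [0,15] [0,45] [0,94] [0,94]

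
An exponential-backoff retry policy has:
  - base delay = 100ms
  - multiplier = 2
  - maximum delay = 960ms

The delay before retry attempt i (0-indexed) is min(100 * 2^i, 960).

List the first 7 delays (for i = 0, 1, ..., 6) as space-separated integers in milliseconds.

Answer: 100 200 400 800 960 960 960

Derivation:
Computing each delay:
  i=0: min(100*2^0, 960) = 100
  i=1: min(100*2^1, 960) = 200
  i=2: min(100*2^2, 960) = 400
  i=3: min(100*2^3, 960) = 800
  i=4: min(100*2^4, 960) = 960
  i=5: min(100*2^5, 960) = 960
  i=6: min(100*2^6, 960) = 960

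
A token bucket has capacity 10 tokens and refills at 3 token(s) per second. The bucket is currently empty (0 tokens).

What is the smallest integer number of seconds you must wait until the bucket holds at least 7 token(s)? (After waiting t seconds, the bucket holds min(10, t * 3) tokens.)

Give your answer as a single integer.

Answer: 3

Derivation:
Need t * 3 >= 7, so t >= 7/3.
Smallest integer t = ceil(7/3) = 3.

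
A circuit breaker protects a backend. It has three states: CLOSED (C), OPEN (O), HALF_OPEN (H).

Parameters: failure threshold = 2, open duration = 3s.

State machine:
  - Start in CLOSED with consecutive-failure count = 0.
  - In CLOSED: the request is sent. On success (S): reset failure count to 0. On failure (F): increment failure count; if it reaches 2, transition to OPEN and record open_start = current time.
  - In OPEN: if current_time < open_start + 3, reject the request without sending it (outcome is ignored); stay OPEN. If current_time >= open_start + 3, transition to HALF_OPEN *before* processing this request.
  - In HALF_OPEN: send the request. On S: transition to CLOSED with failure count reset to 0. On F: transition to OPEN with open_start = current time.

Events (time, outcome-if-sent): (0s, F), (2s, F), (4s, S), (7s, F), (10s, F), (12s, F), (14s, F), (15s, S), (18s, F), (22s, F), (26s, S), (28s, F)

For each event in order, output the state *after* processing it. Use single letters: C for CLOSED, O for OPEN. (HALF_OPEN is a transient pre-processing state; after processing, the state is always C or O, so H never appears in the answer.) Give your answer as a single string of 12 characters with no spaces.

State after each event:
  event#1 t=0s outcome=F: state=CLOSED
  event#2 t=2s outcome=F: state=OPEN
  event#3 t=4s outcome=S: state=OPEN
  event#4 t=7s outcome=F: state=OPEN
  event#5 t=10s outcome=F: state=OPEN
  event#6 t=12s outcome=F: state=OPEN
  event#7 t=14s outcome=F: state=OPEN
  event#8 t=15s outcome=S: state=OPEN
  event#9 t=18s outcome=F: state=OPEN
  event#10 t=22s outcome=F: state=OPEN
  event#11 t=26s outcome=S: state=CLOSED
  event#12 t=28s outcome=F: state=CLOSED

Answer: COOOOOOOOOCC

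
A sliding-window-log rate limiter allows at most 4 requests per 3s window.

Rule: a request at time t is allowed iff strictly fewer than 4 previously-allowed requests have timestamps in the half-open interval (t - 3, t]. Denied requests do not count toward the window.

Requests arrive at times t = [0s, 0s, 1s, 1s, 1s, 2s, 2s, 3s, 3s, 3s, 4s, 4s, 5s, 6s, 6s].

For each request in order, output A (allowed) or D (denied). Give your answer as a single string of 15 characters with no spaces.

Answer: AAAADDDAADAADAA

Derivation:
Tracking allowed requests in the window:
  req#1 t=0s: ALLOW
  req#2 t=0s: ALLOW
  req#3 t=1s: ALLOW
  req#4 t=1s: ALLOW
  req#5 t=1s: DENY
  req#6 t=2s: DENY
  req#7 t=2s: DENY
  req#8 t=3s: ALLOW
  req#9 t=3s: ALLOW
  req#10 t=3s: DENY
  req#11 t=4s: ALLOW
  req#12 t=4s: ALLOW
  req#13 t=5s: DENY
  req#14 t=6s: ALLOW
  req#15 t=6s: ALLOW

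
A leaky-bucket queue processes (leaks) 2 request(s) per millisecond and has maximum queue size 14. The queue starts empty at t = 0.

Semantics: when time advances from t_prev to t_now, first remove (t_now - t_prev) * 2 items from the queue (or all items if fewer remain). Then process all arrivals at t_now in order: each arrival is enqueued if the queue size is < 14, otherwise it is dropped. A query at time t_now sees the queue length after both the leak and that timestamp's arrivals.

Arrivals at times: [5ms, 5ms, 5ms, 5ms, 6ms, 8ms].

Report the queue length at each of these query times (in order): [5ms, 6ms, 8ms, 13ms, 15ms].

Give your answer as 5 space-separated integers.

Queue lengths at query times:
  query t=5ms: backlog = 4
  query t=6ms: backlog = 3
  query t=8ms: backlog = 1
  query t=13ms: backlog = 0
  query t=15ms: backlog = 0

Answer: 4 3 1 0 0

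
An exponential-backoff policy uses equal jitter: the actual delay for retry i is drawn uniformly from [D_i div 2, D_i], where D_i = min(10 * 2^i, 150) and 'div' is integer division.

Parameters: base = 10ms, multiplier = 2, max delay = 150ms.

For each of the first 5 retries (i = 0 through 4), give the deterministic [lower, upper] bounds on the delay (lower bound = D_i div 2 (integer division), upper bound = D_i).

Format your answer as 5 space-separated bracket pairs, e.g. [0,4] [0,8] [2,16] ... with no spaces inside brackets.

Computing bounds per retry:
  i=0: D_i=min(10*2^0,150)=10, bounds=[5,10]
  i=1: D_i=min(10*2^1,150)=20, bounds=[10,20]
  i=2: D_i=min(10*2^2,150)=40, bounds=[20,40]
  i=3: D_i=min(10*2^3,150)=80, bounds=[40,80]
  i=4: D_i=min(10*2^4,150)=150, bounds=[75,150]

Answer: [5,10] [10,20] [20,40] [40,80] [75,150]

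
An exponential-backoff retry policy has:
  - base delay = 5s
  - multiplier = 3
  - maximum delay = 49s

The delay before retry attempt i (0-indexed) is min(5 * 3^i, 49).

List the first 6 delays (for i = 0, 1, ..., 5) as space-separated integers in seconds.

Computing each delay:
  i=0: min(5*3^0, 49) = 5
  i=1: min(5*3^1, 49) = 15
  i=2: min(5*3^2, 49) = 45
  i=3: min(5*3^3, 49) = 49
  i=4: min(5*3^4, 49) = 49
  i=5: min(5*3^5, 49) = 49

Answer: 5 15 45 49 49 49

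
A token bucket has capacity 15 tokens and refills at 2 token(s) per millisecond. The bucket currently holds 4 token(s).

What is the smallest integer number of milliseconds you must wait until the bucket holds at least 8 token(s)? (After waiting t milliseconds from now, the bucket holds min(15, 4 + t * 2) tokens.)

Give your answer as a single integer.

Need 4 + t * 2 >= 8, so t >= 4/2.
Smallest integer t = ceil(4/2) = 2.

Answer: 2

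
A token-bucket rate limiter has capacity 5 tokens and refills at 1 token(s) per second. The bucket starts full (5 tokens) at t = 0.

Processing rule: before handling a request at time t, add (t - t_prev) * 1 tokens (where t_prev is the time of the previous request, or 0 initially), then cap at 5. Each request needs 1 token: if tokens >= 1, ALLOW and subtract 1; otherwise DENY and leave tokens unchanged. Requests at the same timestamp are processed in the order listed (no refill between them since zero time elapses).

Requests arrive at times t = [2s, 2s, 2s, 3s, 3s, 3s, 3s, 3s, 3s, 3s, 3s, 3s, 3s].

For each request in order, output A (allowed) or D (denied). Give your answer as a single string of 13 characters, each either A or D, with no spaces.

Answer: AAAAAADDDDDDD

Derivation:
Simulating step by step:
  req#1 t=2s: ALLOW
  req#2 t=2s: ALLOW
  req#3 t=2s: ALLOW
  req#4 t=3s: ALLOW
  req#5 t=3s: ALLOW
  req#6 t=3s: ALLOW
  req#7 t=3s: DENY
  req#8 t=3s: DENY
  req#9 t=3s: DENY
  req#10 t=3s: DENY
  req#11 t=3s: DENY
  req#12 t=3s: DENY
  req#13 t=3s: DENY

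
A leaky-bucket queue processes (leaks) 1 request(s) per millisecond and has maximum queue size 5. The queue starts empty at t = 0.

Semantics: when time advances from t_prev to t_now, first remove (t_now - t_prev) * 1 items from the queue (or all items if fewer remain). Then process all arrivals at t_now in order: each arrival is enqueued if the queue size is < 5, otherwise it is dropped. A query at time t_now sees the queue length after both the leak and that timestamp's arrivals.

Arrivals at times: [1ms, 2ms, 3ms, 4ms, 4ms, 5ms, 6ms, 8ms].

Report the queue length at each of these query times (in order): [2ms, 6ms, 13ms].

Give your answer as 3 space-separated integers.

Answer: 1 2 0

Derivation:
Queue lengths at query times:
  query t=2ms: backlog = 1
  query t=6ms: backlog = 2
  query t=13ms: backlog = 0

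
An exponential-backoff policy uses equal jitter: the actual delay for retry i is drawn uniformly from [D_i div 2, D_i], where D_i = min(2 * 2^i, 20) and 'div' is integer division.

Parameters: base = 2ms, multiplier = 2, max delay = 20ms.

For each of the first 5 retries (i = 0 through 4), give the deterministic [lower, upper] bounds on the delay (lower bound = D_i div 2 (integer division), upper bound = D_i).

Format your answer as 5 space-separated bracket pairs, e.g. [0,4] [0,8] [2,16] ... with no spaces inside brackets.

Computing bounds per retry:
  i=0: D_i=min(2*2^0,20)=2, bounds=[1,2]
  i=1: D_i=min(2*2^1,20)=4, bounds=[2,4]
  i=2: D_i=min(2*2^2,20)=8, bounds=[4,8]
  i=3: D_i=min(2*2^3,20)=16, bounds=[8,16]
  i=4: D_i=min(2*2^4,20)=20, bounds=[10,20]

Answer: [1,2] [2,4] [4,8] [8,16] [10,20]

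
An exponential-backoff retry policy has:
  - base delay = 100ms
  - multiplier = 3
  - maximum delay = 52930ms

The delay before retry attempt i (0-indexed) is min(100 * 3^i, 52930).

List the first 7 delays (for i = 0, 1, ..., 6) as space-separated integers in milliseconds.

Computing each delay:
  i=0: min(100*3^0, 52930) = 100
  i=1: min(100*3^1, 52930) = 300
  i=2: min(100*3^2, 52930) = 900
  i=3: min(100*3^3, 52930) = 2700
  i=4: min(100*3^4, 52930) = 8100
  i=5: min(100*3^5, 52930) = 24300
  i=6: min(100*3^6, 52930) = 52930

Answer: 100 300 900 2700 8100 24300 52930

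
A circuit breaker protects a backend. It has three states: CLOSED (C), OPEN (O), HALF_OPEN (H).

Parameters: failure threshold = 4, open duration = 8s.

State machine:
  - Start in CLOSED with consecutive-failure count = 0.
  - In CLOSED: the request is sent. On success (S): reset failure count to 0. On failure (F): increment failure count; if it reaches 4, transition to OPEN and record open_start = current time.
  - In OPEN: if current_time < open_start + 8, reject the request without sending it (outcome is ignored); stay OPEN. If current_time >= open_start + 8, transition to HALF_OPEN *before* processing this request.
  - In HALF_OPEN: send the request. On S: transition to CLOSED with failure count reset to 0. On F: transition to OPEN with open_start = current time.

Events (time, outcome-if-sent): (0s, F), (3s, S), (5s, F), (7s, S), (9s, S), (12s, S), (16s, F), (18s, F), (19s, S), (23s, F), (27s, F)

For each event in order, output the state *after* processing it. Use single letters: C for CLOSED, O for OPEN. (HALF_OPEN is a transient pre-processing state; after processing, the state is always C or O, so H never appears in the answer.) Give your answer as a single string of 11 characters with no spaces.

Answer: CCCCCCCCCCC

Derivation:
State after each event:
  event#1 t=0s outcome=F: state=CLOSED
  event#2 t=3s outcome=S: state=CLOSED
  event#3 t=5s outcome=F: state=CLOSED
  event#4 t=7s outcome=S: state=CLOSED
  event#5 t=9s outcome=S: state=CLOSED
  event#6 t=12s outcome=S: state=CLOSED
  event#7 t=16s outcome=F: state=CLOSED
  event#8 t=18s outcome=F: state=CLOSED
  event#9 t=19s outcome=S: state=CLOSED
  event#10 t=23s outcome=F: state=CLOSED
  event#11 t=27s outcome=F: state=CLOSED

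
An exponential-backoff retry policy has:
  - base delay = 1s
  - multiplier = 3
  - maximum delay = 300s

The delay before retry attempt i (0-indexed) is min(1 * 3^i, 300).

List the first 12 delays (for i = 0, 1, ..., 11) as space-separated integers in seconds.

Computing each delay:
  i=0: min(1*3^0, 300) = 1
  i=1: min(1*3^1, 300) = 3
  i=2: min(1*3^2, 300) = 9
  i=3: min(1*3^3, 300) = 27
  i=4: min(1*3^4, 300) = 81
  i=5: min(1*3^5, 300) = 243
  i=6: min(1*3^6, 300) = 300
  i=7: min(1*3^7, 300) = 300
  i=8: min(1*3^8, 300) = 300
  i=9: min(1*3^9, 300) = 300
  i=10: min(1*3^10, 300) = 300
  i=11: min(1*3^11, 300) = 300

Answer: 1 3 9 27 81 243 300 300 300 300 300 300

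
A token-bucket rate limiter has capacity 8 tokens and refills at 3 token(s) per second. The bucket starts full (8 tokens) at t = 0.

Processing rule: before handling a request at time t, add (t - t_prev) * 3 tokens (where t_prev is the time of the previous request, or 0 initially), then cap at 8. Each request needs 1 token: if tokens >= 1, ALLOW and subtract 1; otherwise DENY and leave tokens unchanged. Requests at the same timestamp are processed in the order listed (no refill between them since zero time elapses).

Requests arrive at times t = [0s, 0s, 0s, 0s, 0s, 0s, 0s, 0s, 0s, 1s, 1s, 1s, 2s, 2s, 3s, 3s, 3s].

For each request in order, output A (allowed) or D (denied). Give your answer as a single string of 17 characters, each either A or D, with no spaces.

Answer: AAAAAAAADAAAAAAAA

Derivation:
Simulating step by step:
  req#1 t=0s: ALLOW
  req#2 t=0s: ALLOW
  req#3 t=0s: ALLOW
  req#4 t=0s: ALLOW
  req#5 t=0s: ALLOW
  req#6 t=0s: ALLOW
  req#7 t=0s: ALLOW
  req#8 t=0s: ALLOW
  req#9 t=0s: DENY
  req#10 t=1s: ALLOW
  req#11 t=1s: ALLOW
  req#12 t=1s: ALLOW
  req#13 t=2s: ALLOW
  req#14 t=2s: ALLOW
  req#15 t=3s: ALLOW
  req#16 t=3s: ALLOW
  req#17 t=3s: ALLOW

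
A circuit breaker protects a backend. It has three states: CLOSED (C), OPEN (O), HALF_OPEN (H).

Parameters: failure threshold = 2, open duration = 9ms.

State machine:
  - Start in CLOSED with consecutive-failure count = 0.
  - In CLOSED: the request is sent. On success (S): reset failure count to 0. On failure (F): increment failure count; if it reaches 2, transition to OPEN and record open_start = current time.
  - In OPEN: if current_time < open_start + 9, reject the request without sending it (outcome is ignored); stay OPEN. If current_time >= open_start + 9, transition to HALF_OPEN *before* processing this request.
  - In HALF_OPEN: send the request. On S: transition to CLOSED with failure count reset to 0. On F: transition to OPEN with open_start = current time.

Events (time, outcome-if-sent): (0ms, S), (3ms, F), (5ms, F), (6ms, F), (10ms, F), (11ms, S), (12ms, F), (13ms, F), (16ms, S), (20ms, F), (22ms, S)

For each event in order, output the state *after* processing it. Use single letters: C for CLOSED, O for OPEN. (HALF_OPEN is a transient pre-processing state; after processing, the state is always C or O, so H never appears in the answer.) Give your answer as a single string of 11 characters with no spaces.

Answer: CCOOOOOOCCC

Derivation:
State after each event:
  event#1 t=0ms outcome=S: state=CLOSED
  event#2 t=3ms outcome=F: state=CLOSED
  event#3 t=5ms outcome=F: state=OPEN
  event#4 t=6ms outcome=F: state=OPEN
  event#5 t=10ms outcome=F: state=OPEN
  event#6 t=11ms outcome=S: state=OPEN
  event#7 t=12ms outcome=F: state=OPEN
  event#8 t=13ms outcome=F: state=OPEN
  event#9 t=16ms outcome=S: state=CLOSED
  event#10 t=20ms outcome=F: state=CLOSED
  event#11 t=22ms outcome=S: state=CLOSED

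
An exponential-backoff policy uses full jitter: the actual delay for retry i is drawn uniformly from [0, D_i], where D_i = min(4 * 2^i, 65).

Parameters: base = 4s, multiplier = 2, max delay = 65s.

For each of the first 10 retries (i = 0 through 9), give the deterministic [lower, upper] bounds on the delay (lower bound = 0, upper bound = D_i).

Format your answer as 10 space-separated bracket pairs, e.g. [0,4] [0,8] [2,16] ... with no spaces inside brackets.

Answer: [0,4] [0,8] [0,16] [0,32] [0,64] [0,65] [0,65] [0,65] [0,65] [0,65]

Derivation:
Computing bounds per retry:
  i=0: D_i=min(4*2^0,65)=4, bounds=[0,4]
  i=1: D_i=min(4*2^1,65)=8, bounds=[0,8]
  i=2: D_i=min(4*2^2,65)=16, bounds=[0,16]
  i=3: D_i=min(4*2^3,65)=32, bounds=[0,32]
  i=4: D_i=min(4*2^4,65)=64, bounds=[0,64]
  i=5: D_i=min(4*2^5,65)=65, bounds=[0,65]
  i=6: D_i=min(4*2^6,65)=65, bounds=[0,65]
  i=7: D_i=min(4*2^7,65)=65, bounds=[0,65]
  i=8: D_i=min(4*2^8,65)=65, bounds=[0,65]
  i=9: D_i=min(4*2^9,65)=65, bounds=[0,65]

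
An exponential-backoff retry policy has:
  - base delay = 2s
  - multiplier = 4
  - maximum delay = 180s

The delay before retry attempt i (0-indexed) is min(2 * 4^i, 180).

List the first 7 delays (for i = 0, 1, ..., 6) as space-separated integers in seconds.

Computing each delay:
  i=0: min(2*4^0, 180) = 2
  i=1: min(2*4^1, 180) = 8
  i=2: min(2*4^2, 180) = 32
  i=3: min(2*4^3, 180) = 128
  i=4: min(2*4^4, 180) = 180
  i=5: min(2*4^5, 180) = 180
  i=6: min(2*4^6, 180) = 180

Answer: 2 8 32 128 180 180 180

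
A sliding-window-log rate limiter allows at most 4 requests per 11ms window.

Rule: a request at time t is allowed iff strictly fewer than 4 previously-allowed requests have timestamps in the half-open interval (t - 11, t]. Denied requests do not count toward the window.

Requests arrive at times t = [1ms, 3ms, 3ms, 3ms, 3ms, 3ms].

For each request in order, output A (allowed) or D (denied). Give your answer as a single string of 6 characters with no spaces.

Tracking allowed requests in the window:
  req#1 t=1ms: ALLOW
  req#2 t=3ms: ALLOW
  req#3 t=3ms: ALLOW
  req#4 t=3ms: ALLOW
  req#5 t=3ms: DENY
  req#6 t=3ms: DENY

Answer: AAAADD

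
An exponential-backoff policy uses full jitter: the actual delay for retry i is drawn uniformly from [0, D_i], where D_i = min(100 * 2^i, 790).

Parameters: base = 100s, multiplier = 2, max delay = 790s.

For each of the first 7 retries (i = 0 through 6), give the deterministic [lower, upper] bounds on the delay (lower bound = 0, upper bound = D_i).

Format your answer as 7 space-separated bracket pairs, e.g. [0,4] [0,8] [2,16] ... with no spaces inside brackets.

Answer: [0,100] [0,200] [0,400] [0,790] [0,790] [0,790] [0,790]

Derivation:
Computing bounds per retry:
  i=0: D_i=min(100*2^0,790)=100, bounds=[0,100]
  i=1: D_i=min(100*2^1,790)=200, bounds=[0,200]
  i=2: D_i=min(100*2^2,790)=400, bounds=[0,400]
  i=3: D_i=min(100*2^3,790)=790, bounds=[0,790]
  i=4: D_i=min(100*2^4,790)=790, bounds=[0,790]
  i=5: D_i=min(100*2^5,790)=790, bounds=[0,790]
  i=6: D_i=min(100*2^6,790)=790, bounds=[0,790]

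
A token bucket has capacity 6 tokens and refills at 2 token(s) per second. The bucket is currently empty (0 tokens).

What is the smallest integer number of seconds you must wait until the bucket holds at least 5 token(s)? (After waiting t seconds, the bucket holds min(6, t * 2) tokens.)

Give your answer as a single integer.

Answer: 3

Derivation:
Need t * 2 >= 5, so t >= 5/2.
Smallest integer t = ceil(5/2) = 3.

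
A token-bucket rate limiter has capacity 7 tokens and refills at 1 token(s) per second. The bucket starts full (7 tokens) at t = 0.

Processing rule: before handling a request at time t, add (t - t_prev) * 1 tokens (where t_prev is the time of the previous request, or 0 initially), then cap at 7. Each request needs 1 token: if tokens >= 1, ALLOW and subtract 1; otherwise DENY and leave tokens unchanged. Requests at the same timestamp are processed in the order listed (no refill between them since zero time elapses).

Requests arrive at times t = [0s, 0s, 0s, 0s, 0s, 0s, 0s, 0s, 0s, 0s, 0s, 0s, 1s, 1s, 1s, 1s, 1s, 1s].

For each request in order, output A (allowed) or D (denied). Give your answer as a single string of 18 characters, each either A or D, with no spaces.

Answer: AAAAAAADDDDDADDDDD

Derivation:
Simulating step by step:
  req#1 t=0s: ALLOW
  req#2 t=0s: ALLOW
  req#3 t=0s: ALLOW
  req#4 t=0s: ALLOW
  req#5 t=0s: ALLOW
  req#6 t=0s: ALLOW
  req#7 t=0s: ALLOW
  req#8 t=0s: DENY
  req#9 t=0s: DENY
  req#10 t=0s: DENY
  req#11 t=0s: DENY
  req#12 t=0s: DENY
  req#13 t=1s: ALLOW
  req#14 t=1s: DENY
  req#15 t=1s: DENY
  req#16 t=1s: DENY
  req#17 t=1s: DENY
  req#18 t=1s: DENY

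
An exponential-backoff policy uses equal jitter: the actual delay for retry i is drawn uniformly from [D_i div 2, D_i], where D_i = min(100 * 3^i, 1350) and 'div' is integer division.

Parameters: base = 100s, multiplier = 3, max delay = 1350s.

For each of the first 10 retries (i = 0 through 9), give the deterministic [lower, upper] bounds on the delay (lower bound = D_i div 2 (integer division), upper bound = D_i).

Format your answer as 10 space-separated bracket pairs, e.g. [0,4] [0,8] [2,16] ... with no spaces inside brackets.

Answer: [50,100] [150,300] [450,900] [675,1350] [675,1350] [675,1350] [675,1350] [675,1350] [675,1350] [675,1350]

Derivation:
Computing bounds per retry:
  i=0: D_i=min(100*3^0,1350)=100, bounds=[50,100]
  i=1: D_i=min(100*3^1,1350)=300, bounds=[150,300]
  i=2: D_i=min(100*3^2,1350)=900, bounds=[450,900]
  i=3: D_i=min(100*3^3,1350)=1350, bounds=[675,1350]
  i=4: D_i=min(100*3^4,1350)=1350, bounds=[675,1350]
  i=5: D_i=min(100*3^5,1350)=1350, bounds=[675,1350]
  i=6: D_i=min(100*3^6,1350)=1350, bounds=[675,1350]
  i=7: D_i=min(100*3^7,1350)=1350, bounds=[675,1350]
  i=8: D_i=min(100*3^8,1350)=1350, bounds=[675,1350]
  i=9: D_i=min(100*3^9,1350)=1350, bounds=[675,1350]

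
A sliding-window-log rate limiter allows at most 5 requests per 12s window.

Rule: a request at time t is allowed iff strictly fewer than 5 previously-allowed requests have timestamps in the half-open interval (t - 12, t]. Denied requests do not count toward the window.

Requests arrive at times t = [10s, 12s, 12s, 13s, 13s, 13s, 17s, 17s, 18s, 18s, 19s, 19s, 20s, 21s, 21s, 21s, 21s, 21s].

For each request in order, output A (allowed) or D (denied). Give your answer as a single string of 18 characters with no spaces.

Tracking allowed requests in the window:
  req#1 t=10s: ALLOW
  req#2 t=12s: ALLOW
  req#3 t=12s: ALLOW
  req#4 t=13s: ALLOW
  req#5 t=13s: ALLOW
  req#6 t=13s: DENY
  req#7 t=17s: DENY
  req#8 t=17s: DENY
  req#9 t=18s: DENY
  req#10 t=18s: DENY
  req#11 t=19s: DENY
  req#12 t=19s: DENY
  req#13 t=20s: DENY
  req#14 t=21s: DENY
  req#15 t=21s: DENY
  req#16 t=21s: DENY
  req#17 t=21s: DENY
  req#18 t=21s: DENY

Answer: AAAAADDDDDDDDDDDDD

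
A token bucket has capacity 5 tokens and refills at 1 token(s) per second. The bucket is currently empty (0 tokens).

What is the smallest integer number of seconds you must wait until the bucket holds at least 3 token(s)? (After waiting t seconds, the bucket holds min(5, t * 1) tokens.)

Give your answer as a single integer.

Answer: 3

Derivation:
Need t * 1 >= 3, so t >= 3/1.
Smallest integer t = ceil(3/1) = 3.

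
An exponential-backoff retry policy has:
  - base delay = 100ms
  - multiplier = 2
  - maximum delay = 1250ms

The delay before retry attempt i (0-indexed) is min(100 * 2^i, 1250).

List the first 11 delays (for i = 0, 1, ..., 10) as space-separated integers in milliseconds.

Answer: 100 200 400 800 1250 1250 1250 1250 1250 1250 1250

Derivation:
Computing each delay:
  i=0: min(100*2^0, 1250) = 100
  i=1: min(100*2^1, 1250) = 200
  i=2: min(100*2^2, 1250) = 400
  i=3: min(100*2^3, 1250) = 800
  i=4: min(100*2^4, 1250) = 1250
  i=5: min(100*2^5, 1250) = 1250
  i=6: min(100*2^6, 1250) = 1250
  i=7: min(100*2^7, 1250) = 1250
  i=8: min(100*2^8, 1250) = 1250
  i=9: min(100*2^9, 1250) = 1250
  i=10: min(100*2^10, 1250) = 1250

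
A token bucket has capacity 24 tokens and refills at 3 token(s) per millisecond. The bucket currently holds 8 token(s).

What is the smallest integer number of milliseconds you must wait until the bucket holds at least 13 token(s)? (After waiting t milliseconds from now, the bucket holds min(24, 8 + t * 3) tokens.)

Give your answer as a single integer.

Answer: 2

Derivation:
Need 8 + t * 3 >= 13, so t >= 5/3.
Smallest integer t = ceil(5/3) = 2.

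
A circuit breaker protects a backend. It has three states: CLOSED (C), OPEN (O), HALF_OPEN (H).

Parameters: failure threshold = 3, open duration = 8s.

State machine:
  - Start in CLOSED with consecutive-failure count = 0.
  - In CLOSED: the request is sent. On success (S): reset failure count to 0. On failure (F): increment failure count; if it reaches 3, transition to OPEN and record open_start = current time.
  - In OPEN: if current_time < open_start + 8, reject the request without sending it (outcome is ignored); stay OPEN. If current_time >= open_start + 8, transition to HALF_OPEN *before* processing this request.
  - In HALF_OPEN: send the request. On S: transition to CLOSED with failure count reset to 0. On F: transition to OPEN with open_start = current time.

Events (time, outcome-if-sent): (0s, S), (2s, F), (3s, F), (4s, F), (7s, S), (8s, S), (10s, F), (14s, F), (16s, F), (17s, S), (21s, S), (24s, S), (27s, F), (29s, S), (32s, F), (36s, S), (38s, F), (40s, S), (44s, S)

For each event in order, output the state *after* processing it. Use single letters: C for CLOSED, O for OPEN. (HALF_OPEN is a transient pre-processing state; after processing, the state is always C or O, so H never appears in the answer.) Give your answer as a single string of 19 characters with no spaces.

State after each event:
  event#1 t=0s outcome=S: state=CLOSED
  event#2 t=2s outcome=F: state=CLOSED
  event#3 t=3s outcome=F: state=CLOSED
  event#4 t=4s outcome=F: state=OPEN
  event#5 t=7s outcome=S: state=OPEN
  event#6 t=8s outcome=S: state=OPEN
  event#7 t=10s outcome=F: state=OPEN
  event#8 t=14s outcome=F: state=OPEN
  event#9 t=16s outcome=F: state=OPEN
  event#10 t=17s outcome=S: state=OPEN
  event#11 t=21s outcome=S: state=OPEN
  event#12 t=24s outcome=S: state=CLOSED
  event#13 t=27s outcome=F: state=CLOSED
  event#14 t=29s outcome=S: state=CLOSED
  event#15 t=32s outcome=F: state=CLOSED
  event#16 t=36s outcome=S: state=CLOSED
  event#17 t=38s outcome=F: state=CLOSED
  event#18 t=40s outcome=S: state=CLOSED
  event#19 t=44s outcome=S: state=CLOSED

Answer: CCCOOOOOOOOCCCCCCCC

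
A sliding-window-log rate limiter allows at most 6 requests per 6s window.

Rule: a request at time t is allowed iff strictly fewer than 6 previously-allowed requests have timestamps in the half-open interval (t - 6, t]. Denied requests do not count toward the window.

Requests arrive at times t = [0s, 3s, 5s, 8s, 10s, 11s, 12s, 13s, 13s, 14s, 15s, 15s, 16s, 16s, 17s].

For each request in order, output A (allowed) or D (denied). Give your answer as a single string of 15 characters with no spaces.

Tracking allowed requests in the window:
  req#1 t=0s: ALLOW
  req#2 t=3s: ALLOW
  req#3 t=5s: ALLOW
  req#4 t=8s: ALLOW
  req#5 t=10s: ALLOW
  req#6 t=11s: ALLOW
  req#7 t=12s: ALLOW
  req#8 t=13s: ALLOW
  req#9 t=13s: ALLOW
  req#10 t=14s: ALLOW
  req#11 t=15s: DENY
  req#12 t=15s: DENY
  req#13 t=16s: ALLOW
  req#14 t=16s: DENY
  req#15 t=17s: ALLOW

Answer: AAAAAAAAAADDADA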